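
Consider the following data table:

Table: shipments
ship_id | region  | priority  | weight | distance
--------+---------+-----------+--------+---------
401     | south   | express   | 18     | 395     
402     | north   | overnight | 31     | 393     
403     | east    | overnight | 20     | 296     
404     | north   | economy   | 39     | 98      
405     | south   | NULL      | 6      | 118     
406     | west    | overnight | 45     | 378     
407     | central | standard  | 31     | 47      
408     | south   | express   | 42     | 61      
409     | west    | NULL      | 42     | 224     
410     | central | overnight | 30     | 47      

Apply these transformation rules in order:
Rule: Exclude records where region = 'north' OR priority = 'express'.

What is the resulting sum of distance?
1110

Step 1: Find records where region = 'north' OR priority = 'express'
Step 2: 4 records match, summing to 947
Step 3: Original sum: 2057
Step 4: Remaining sum = 2057 - 947 = 1110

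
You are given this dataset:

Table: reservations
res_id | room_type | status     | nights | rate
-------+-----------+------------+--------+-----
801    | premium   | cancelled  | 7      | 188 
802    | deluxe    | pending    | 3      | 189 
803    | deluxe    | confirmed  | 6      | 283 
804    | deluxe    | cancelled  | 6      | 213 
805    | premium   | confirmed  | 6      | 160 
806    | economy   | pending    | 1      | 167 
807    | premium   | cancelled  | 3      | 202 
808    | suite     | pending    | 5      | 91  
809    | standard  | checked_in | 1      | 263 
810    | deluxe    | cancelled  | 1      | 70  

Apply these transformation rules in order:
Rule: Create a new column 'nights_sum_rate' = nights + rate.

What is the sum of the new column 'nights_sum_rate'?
1865

Step 1: For each record, compute nights + rate
Example calculations:
  7 + 188 = 195
  3 + 189 = 192
  6 + 283 = 289
  ...
Step 2: Sum all derived values
Step 3: Total = 1865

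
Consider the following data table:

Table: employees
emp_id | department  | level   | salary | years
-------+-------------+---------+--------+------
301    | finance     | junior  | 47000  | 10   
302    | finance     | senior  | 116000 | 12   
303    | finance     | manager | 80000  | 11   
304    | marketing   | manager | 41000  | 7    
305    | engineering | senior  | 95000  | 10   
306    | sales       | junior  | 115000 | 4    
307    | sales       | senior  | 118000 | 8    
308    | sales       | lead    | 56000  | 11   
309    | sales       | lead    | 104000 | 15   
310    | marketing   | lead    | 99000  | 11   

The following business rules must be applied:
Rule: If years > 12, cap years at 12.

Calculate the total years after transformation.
96

Step 1: 1 records have years > 12
Step 2: These records originally summed to 15
Step 3: After capping: 1 × 12 = 12
Step 4: Unaffected records sum: 84
Step 5: Final sum = 12 + 84 = 96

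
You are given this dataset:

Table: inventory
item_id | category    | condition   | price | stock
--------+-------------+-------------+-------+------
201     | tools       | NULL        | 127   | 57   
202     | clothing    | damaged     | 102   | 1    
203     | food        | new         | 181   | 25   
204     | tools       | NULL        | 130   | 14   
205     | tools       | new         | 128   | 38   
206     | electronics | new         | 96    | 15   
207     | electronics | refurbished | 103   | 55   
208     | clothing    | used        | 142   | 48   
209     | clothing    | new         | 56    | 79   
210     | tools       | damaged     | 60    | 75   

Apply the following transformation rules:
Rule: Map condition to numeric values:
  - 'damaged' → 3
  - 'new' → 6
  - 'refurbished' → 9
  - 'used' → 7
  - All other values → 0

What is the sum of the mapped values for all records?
46

Step 1: Apply mapping to each record
Step 2: Count by status:
  'damaged': 2 records × 3 = 6
  'new': 4 records × 6 = 24
  'refurbished': 1 records × 9 = 9
  'used': 1 records × 7 = 7
Step 3: Sum all mapped values = 46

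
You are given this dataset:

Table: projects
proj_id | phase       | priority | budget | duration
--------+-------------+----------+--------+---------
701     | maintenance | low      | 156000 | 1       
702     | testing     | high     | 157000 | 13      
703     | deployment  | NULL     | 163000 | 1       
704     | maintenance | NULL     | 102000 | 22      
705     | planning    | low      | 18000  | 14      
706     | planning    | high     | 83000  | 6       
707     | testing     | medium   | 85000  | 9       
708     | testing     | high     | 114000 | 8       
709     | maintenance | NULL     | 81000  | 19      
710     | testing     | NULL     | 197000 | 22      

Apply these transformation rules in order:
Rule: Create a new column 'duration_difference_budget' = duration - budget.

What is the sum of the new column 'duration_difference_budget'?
-1155885

Step 1: For each record, compute duration - budget
Example calculations:
  1 - 156000 = -155999
  13 - 157000 = -156987
  1 - 163000 = -162999
  ...
Step 2: Sum all derived values
Step 3: Total = -1155885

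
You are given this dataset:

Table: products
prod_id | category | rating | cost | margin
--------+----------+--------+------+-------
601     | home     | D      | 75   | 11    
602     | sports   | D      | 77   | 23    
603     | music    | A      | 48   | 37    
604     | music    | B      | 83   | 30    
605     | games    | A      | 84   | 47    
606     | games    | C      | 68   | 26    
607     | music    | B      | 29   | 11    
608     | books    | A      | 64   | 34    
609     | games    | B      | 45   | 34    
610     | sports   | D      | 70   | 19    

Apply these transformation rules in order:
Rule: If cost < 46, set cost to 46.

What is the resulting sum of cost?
661

Step 1: 2 records have cost < 46
Step 2: These records originally summed to 74
Step 3: After setting to minimum: 2 × 46 = 92
Step 4: Unaffected records sum: 569
Step 5: Final sum = 92 + 569 = 661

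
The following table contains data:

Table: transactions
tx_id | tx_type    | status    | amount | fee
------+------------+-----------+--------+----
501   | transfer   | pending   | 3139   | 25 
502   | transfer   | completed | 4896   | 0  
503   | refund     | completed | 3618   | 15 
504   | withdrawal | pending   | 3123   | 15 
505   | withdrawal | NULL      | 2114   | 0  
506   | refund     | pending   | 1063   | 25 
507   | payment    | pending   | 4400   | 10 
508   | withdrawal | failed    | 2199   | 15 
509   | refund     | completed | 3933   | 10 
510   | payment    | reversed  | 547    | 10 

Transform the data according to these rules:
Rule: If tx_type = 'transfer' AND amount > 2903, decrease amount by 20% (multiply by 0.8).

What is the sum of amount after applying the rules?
27425.0

Step 1: Find records where tx_type = 'transfer' AND amount > 2903
Step 2: 2 records match, summing to 8035
Step 3: After multiplier: 8035 × 0.8 = 6428.0
Step 4: Unaffected records sum: 20997
Step 5: Final sum = 6428.0 + 20997 = 27425.0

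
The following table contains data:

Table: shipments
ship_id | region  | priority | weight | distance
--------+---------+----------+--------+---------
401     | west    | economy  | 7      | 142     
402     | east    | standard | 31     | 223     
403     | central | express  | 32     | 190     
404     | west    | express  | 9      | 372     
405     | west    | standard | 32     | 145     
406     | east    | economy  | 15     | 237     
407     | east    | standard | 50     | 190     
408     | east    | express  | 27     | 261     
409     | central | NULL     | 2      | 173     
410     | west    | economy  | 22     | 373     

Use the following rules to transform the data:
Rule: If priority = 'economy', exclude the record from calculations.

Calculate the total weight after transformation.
183

Step 1: Identify records where priority = 'economy'
Step 2: The excluded records sum to 44
Step 3: Original total weight = 227
Step 4: Remaining total = 227 - 44 = 183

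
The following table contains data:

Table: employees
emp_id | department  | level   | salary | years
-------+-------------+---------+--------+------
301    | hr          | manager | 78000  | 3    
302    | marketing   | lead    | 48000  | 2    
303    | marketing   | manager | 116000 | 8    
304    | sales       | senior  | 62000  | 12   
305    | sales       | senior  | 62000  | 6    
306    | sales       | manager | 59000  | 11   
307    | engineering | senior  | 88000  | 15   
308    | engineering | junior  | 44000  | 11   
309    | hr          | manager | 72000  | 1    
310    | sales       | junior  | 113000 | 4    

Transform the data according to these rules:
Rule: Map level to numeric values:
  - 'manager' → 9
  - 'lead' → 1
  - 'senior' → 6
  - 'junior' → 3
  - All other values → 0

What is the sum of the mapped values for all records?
61

Step 1: Apply mapping to each record
Step 2: Count by status:
  'manager': 4 records × 9 = 36
  'lead': 1 records × 1 = 1
  'senior': 3 records × 6 = 18
  'junior': 2 records × 3 = 6
Step 3: Sum all mapped values = 61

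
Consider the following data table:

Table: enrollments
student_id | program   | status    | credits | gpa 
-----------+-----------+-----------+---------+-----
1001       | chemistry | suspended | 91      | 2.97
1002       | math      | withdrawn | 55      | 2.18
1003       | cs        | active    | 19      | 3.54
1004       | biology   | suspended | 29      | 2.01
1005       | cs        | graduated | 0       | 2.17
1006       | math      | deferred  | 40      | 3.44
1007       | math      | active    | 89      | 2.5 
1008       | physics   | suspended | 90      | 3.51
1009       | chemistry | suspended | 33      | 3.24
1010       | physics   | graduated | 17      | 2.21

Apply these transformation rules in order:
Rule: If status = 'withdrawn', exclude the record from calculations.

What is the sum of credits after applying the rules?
408

Step 1: Identify records where status = 'withdrawn'
Step 2: The excluded records sum to 55
Step 3: Original total credits = 463
Step 4: Remaining total = 463 - 55 = 408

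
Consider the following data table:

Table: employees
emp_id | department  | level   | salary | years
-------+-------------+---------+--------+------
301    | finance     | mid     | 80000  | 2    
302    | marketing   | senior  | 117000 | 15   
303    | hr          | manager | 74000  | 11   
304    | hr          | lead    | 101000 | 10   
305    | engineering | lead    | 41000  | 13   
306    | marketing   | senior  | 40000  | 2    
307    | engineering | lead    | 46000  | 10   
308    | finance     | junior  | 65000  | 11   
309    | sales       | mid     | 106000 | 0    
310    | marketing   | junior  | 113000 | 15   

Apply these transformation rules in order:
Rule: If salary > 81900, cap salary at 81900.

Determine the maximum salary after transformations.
81900

Step 1: Original maximum salary = 117000
Step 2: Apply cap at 81900
Step 3: 4 records had salary > 81900 and were capped
Step 4: Maximum after transformation = 81900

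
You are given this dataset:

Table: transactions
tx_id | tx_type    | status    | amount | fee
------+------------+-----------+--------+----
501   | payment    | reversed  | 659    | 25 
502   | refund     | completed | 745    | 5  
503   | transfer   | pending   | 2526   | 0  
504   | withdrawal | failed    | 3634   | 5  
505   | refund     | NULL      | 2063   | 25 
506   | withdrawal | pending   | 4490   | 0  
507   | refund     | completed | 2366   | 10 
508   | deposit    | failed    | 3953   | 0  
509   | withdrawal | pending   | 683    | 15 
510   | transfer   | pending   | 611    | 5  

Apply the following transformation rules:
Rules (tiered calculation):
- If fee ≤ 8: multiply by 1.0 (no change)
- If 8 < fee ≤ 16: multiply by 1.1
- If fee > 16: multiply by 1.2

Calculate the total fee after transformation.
102.5

Step 1: Tier 1 (fee ≤ 8): 6 records, sum = 15 × 1.0 = 15.0
Step 2: Tier 2 (8 < fee ≤ 16): 2 records, sum = 25 × 1.1 = 27.5
Step 3: Tier 3 (fee > 16): 2 records, sum = 50 × 1.2 = 60.0
Step 4: Final sum = 15.0 + 27.5 + 60.0 = 102.5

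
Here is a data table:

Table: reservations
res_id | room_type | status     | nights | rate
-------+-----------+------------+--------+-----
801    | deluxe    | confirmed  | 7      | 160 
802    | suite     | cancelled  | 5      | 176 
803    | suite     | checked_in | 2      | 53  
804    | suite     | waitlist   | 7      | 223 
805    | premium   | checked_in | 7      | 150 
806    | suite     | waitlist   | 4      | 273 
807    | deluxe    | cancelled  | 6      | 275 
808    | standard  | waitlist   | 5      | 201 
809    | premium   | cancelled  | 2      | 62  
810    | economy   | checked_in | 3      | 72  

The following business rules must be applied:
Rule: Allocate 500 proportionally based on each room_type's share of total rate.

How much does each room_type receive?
deluxe: 132.22, economy: 21.88, premium: 64.44, standard: 61.09, suite: 220.36

Step 1: Calculate total rate = 1645
Step 2: Calculate each room_type's proportion:
  deluxe: 435/1645 = 26.44% → 132.22
  economy: 72/1645 = 4.38% → 21.88
  premium: 212/1645 = 12.89% → 64.44
  standard: 201/1645 = 12.22% → 61.09
  suite: 725/1645 = 44.07% → 220.36
Step 3: Verify: sum of allocations ≈ 500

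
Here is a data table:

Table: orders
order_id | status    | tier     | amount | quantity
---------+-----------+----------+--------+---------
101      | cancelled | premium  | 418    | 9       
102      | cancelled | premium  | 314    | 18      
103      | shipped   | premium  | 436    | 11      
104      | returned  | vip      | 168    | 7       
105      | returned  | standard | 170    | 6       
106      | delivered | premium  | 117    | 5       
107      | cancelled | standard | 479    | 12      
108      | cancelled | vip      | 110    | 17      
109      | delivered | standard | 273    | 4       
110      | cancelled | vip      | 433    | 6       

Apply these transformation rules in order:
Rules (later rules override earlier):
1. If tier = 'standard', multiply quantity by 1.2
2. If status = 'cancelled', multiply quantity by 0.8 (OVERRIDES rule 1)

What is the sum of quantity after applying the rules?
84.6

Step 1: Rule 2 takes priority for records with status = 'cancelled'
  - 5 records: 62 × 0.8 = 49.6
Step 2: Rule 1 applies to remaining records with tier = 'standard'
  - 2 records: 10 × 1.2 = 12.0
Step 3: Other records unchanged: 23
Step 4: Final sum = 49.6 + 12.0 + 23 = 84.6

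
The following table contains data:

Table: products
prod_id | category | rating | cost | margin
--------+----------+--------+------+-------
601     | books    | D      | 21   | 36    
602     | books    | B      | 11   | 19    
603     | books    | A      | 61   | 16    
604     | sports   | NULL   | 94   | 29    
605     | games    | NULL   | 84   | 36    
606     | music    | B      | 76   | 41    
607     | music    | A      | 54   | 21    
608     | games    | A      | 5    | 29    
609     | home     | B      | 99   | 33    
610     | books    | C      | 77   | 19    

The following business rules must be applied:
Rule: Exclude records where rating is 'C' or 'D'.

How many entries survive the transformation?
8

Step 1: Count records to exclude
  - 1 (C) + 1 (D) = 2 records
Step 2: Total records: 10
Step 3: Remaining = 10 - 2 = 8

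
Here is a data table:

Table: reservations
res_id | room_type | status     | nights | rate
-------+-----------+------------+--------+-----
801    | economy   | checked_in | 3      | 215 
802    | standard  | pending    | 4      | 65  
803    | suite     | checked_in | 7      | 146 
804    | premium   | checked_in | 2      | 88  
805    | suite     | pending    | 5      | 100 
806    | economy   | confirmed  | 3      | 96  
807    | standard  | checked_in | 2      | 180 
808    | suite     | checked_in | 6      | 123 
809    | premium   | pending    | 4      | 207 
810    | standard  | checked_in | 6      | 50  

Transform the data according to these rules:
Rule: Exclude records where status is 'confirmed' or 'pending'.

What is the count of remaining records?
6

Step 1: Count records to exclude
  - 1 (confirmed) + 3 (pending) = 4 records
Step 2: Total records: 10
Step 3: Remaining = 10 - 4 = 6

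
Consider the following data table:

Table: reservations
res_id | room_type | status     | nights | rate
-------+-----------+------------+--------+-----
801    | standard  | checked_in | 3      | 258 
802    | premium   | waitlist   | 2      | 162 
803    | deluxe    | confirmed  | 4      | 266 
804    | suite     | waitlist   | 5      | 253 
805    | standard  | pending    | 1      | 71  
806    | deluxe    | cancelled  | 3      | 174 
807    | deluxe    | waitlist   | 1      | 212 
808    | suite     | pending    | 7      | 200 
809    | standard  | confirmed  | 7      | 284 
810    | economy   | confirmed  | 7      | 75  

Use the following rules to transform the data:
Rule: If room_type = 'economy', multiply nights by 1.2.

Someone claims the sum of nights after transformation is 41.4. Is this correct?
Yes, the result is correct.

Step 1: Calculate the correct sum after transformation
Step 2: Apply multiplier 1.2 to records where room_type = 'economy'
Step 3: Correct result = 41.4
Step 4: Claimed result = 41.4
Step 5: 41.4 = 41.4 ✓
Conclusion: The claimed result is correct.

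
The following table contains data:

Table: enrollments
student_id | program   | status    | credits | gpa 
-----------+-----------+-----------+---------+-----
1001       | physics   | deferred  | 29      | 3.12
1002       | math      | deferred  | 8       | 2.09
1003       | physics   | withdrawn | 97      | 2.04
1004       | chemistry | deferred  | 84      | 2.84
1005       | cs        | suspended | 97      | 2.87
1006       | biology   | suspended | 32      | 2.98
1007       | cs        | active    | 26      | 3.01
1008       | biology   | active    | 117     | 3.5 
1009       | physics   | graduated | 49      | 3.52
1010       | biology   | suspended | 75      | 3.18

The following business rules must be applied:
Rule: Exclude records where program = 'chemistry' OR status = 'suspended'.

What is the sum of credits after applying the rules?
326

Step 1: Find records where program = 'chemistry' OR status = 'suspended'
Step 2: 4 records match, summing to 288
Step 3: Original sum: 614
Step 4: Remaining sum = 614 - 288 = 326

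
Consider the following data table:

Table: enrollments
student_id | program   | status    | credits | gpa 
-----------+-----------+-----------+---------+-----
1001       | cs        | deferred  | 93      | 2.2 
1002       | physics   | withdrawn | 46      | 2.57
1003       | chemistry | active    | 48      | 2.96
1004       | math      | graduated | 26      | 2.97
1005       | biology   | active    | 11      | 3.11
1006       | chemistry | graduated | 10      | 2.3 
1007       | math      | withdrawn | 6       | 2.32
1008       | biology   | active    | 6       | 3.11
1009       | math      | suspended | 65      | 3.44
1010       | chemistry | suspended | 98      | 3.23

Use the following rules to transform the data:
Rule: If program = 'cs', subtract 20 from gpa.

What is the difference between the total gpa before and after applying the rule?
20.0

Step 1: Original sum of gpa = 28.21
Step 2: 1 records have program = 'cs'
Step 3: Each affected record changes by -20
Step 4: Total change = 1 × -20 = -20
Step 5: New sum = 28.21 + -20 = 8.21
Step 6: Difference = |8.21 - 28.21| = 20.0
        (Sum decreased by 20.0)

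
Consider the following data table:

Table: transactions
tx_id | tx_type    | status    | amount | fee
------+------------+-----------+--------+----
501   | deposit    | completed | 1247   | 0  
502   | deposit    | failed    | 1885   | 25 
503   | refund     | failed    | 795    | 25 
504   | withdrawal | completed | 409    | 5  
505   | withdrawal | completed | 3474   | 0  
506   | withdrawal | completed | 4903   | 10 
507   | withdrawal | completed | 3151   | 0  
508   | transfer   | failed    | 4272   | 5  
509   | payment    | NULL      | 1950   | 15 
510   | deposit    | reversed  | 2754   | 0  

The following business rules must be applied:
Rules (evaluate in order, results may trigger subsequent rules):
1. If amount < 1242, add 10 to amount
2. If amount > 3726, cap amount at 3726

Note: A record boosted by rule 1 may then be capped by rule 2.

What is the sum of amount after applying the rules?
23137

Step 1: Apply rule 1 to records with amount < 1242
  - 2 records get bonus of 10
  - Of these, 0 records then exceed 3726 and get capped
Step 2: Apply rule 2 to records with amount > 3726
  - 2 records (original) are capped
Step 3: Calculate final sum = 23137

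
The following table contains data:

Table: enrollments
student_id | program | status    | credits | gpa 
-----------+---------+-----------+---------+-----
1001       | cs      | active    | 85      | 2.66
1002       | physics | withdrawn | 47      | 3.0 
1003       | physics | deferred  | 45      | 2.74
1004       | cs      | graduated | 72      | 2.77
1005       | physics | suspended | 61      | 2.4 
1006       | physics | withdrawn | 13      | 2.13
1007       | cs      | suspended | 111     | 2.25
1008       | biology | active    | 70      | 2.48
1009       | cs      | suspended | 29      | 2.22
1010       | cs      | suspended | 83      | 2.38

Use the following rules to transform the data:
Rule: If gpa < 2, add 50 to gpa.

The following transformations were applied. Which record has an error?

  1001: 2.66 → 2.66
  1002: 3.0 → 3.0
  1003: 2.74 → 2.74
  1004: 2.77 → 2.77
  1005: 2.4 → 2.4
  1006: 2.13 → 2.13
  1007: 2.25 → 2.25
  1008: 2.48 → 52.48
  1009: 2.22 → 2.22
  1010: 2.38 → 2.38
Record 1008 has an error. The correct transformed value should be 2.48, not 52.48.

Step 1: Check each record against the rule
Step 2: Record 1008 has gpa = 2.48
Step 3: Since 2.48 >= 2, the bonus should not have been applied
Step 4: Correct value = 2.48, but claimed value = 52.48
Conclusion: Record 1008 has the error.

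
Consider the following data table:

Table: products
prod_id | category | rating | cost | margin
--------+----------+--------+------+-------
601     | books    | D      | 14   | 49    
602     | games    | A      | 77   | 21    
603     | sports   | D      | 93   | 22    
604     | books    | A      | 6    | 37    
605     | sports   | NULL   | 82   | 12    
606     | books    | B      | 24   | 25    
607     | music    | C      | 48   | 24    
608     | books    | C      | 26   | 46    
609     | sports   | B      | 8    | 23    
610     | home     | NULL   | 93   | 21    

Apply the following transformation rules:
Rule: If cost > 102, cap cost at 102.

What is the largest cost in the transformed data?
93

Step 1: Original maximum cost = 93
Step 2: Check cap of 102 against maximum
Step 3: No records exceed the cap (max 93 <= cap 102), so no capping applies
Step 4: Maximum after transformation = 93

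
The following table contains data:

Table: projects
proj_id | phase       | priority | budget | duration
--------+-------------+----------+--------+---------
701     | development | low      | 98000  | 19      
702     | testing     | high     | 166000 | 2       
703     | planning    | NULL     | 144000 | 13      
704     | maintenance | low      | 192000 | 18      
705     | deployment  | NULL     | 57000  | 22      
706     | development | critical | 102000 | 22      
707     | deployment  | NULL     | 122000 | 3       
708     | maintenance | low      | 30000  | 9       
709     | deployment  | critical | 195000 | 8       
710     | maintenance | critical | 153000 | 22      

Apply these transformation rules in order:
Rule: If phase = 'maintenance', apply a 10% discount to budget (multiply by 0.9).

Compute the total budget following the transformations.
1221500.0

Step 1: Records with phase = 'maintenance' have total budget = 375000
Step 2: Apply multiplier: 375000 × 0.9 = 337500.0
Step 3: Other records total: 884000
Step 4: Final sum = 337500.0 + 884000 = 1221500.0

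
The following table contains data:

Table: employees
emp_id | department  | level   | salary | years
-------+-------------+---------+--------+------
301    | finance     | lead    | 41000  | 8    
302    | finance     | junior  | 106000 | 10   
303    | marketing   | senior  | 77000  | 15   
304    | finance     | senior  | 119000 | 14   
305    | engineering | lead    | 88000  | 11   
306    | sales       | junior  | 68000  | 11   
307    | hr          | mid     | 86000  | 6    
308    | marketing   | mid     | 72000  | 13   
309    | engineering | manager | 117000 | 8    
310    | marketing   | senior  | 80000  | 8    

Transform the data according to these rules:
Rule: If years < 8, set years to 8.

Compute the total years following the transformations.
106

Step 1: 1 records have years < 8
Step 2: These records originally summed to 6
Step 3: After setting to minimum: 1 × 8 = 8
Step 4: Unaffected records sum: 98
Step 5: Final sum = 8 + 98 = 106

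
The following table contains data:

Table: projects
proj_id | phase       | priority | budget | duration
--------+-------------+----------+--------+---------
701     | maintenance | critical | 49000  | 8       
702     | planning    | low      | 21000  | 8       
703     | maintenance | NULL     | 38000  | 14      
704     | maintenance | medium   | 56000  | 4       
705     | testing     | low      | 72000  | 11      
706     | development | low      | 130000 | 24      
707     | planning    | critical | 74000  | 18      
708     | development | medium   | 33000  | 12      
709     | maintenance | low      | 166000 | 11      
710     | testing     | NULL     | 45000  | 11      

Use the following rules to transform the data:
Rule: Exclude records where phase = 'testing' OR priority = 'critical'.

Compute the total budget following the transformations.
444000

Step 1: Find records where phase = 'testing' OR priority = 'critical'
Step 2: 4 records match, summing to 240000
Step 3: Original sum: 684000
Step 4: Remaining sum = 684000 - 240000 = 444000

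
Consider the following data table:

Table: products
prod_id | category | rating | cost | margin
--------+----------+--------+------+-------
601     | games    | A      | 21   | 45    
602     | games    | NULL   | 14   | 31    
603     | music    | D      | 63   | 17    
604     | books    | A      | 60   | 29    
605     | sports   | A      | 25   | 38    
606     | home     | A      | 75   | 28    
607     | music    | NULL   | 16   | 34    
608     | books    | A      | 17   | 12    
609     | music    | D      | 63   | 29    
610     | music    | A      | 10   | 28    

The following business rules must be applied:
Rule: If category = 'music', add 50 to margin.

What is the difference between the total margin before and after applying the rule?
200

Step 1: Original sum of margin = 291
Step 2: 4 records have category = 'music'
Step 3: Each affected record changes by 50
Step 4: Total change = 4 × 50 = 200
Step 5: New sum = 291 + 200 = 491
Step 6: Difference = |491 - 291| = 200
        (Sum increased by 200)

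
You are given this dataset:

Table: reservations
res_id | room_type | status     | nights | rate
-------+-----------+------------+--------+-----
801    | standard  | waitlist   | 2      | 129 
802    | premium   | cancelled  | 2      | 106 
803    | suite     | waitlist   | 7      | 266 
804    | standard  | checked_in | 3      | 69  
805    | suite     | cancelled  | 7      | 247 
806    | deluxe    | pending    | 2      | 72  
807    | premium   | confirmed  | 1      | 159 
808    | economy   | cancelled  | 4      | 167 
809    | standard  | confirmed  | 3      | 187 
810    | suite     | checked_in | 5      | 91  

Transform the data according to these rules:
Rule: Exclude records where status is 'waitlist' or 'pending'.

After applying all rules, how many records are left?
7

Step 1: Count records to exclude
  - 2 (waitlist) + 1 (pending) = 3 records
Step 2: Total records: 10
Step 3: Remaining = 10 - 3 = 7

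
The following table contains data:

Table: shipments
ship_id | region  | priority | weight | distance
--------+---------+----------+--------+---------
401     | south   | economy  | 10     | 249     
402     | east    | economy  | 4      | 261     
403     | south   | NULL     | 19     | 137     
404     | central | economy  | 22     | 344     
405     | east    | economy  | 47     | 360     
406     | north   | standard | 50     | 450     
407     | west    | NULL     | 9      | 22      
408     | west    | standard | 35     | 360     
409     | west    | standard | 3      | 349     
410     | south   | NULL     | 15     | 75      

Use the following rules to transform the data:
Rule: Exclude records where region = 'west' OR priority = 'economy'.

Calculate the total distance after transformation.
662

Step 1: Find records where region = 'west' OR priority = 'economy'
Step 2: 7 records match, summing to 1945
Step 3: Original sum: 2607
Step 4: Remaining sum = 2607 - 1945 = 662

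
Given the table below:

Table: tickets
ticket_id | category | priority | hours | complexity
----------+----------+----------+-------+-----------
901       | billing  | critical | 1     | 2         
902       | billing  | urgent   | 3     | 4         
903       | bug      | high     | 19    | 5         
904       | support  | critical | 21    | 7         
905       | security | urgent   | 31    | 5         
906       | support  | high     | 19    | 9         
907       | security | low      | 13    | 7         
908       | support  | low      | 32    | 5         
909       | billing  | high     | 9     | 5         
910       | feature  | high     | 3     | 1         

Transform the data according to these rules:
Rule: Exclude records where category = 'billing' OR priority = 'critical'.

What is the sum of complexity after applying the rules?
32

Step 1: Find records where category = 'billing' OR priority = 'critical'
Step 2: 4 records match, summing to 18
Step 3: Original sum: 50
Step 4: Remaining sum = 50 - 18 = 32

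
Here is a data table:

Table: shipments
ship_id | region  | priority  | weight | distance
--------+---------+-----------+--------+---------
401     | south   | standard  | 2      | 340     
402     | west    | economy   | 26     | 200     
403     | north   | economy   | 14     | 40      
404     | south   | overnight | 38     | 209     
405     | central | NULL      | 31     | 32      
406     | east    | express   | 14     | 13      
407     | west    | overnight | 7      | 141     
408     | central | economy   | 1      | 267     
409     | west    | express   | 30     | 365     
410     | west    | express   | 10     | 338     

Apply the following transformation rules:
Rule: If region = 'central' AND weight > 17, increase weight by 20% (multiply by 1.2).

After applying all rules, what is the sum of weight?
179.2

Step 1: Find records where region = 'central' AND weight > 17
Step 2: 1 records match, summing to 31
Step 3: After multiplier: 31 × 1.2 = 37.2
Step 4: Unaffected records sum: 142
Step 5: Final sum = 37.2 + 142 = 179.2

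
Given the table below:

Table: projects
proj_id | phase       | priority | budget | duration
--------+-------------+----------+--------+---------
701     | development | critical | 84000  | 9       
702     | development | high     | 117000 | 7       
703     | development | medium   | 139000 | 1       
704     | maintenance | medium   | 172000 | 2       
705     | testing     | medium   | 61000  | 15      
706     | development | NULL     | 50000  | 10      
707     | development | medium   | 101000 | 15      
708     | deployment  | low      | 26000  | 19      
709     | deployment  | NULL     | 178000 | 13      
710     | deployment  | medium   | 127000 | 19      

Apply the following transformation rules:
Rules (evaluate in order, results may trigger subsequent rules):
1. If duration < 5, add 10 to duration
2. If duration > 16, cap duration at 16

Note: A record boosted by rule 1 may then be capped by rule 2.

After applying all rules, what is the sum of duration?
124

Step 1: Apply rule 1 to records with duration < 5
  - 2 records get bonus of 10
  - Of these, 0 records then exceed 16 and get capped
Step 2: Apply rule 2 to records with duration > 16
  - 2 records (original) are capped
Step 3: Calculate final sum = 124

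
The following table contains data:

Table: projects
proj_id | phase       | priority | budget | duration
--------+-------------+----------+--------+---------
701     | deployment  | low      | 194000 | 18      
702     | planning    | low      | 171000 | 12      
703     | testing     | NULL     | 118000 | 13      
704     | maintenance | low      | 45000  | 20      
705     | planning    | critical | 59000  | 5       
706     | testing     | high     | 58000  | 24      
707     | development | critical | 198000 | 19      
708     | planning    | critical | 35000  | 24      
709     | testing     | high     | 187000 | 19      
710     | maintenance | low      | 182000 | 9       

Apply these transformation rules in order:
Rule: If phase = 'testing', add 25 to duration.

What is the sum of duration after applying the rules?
238

Step 1: Count records where phase = 'testing': 3
Step 2: Total bonus added: 3 × 25 = 75
Step 3: Original sum of duration: 163
Step 4: Final sum = 163 + 75 = 238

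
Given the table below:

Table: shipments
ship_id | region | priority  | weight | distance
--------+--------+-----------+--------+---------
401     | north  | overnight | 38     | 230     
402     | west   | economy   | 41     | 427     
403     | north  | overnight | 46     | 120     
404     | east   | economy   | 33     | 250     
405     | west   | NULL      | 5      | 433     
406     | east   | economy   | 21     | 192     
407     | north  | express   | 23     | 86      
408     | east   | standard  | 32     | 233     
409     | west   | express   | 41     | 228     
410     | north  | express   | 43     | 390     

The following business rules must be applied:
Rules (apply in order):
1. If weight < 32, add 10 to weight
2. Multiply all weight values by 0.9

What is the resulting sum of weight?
317.7

Step 1: Apply Rule 1 - Add 10 to records with weight < 32
  - 3 records affected: 49 + (3 × 10) = 79
  - Unaffected records: 274
  - Sum after Rule 1: 353
Step 2: Apply Rule 2 - Multiply all by 0.9
  - 353 × 0.9 = 317.7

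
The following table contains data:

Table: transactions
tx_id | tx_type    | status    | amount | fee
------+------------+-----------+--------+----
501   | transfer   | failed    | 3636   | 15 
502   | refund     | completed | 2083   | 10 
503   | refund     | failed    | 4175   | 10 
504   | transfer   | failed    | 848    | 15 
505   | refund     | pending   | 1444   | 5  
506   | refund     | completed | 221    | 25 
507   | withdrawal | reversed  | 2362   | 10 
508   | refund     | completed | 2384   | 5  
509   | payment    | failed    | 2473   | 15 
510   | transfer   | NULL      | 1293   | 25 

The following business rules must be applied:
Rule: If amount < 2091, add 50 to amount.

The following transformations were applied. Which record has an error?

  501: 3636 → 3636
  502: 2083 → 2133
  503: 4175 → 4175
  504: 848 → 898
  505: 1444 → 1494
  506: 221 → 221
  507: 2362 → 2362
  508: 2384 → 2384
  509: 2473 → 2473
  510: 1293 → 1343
Record 506 has an error. The correct transformed value should be 271, not 221.

Step 1: Check each record against the rule
Step 2: Record 506 has amount = 221
Step 3: Since 221 < 2091, the bonus should have been applied
Step 4: Correct value = 271, but claimed value = 221
Conclusion: Record 506 has the error.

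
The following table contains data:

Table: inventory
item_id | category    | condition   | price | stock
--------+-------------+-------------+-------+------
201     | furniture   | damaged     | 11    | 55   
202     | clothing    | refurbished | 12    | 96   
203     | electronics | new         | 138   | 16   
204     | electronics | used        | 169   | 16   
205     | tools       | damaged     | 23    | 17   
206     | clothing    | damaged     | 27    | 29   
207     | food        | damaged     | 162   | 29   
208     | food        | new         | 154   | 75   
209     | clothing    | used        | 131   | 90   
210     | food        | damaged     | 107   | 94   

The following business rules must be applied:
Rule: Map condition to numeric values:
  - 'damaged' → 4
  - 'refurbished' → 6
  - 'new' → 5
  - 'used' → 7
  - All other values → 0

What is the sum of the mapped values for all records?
50

Step 1: Apply mapping to each record
Step 2: Count by status:
  'damaged': 5 records × 4 = 20
  'refurbished': 1 records × 6 = 6
  'new': 2 records × 5 = 10
  'used': 2 records × 7 = 14
Step 3: Sum all mapped values = 50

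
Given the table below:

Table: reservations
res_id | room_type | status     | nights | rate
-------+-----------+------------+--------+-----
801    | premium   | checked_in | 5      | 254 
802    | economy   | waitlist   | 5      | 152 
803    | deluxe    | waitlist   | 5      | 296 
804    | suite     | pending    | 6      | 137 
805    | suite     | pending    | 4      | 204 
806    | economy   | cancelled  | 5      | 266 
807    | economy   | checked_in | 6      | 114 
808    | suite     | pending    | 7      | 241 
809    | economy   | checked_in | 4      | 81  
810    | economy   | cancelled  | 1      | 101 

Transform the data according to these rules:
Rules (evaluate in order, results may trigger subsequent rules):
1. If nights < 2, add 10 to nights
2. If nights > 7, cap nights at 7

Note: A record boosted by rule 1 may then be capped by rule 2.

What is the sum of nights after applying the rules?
54

Step 1: Apply rule 1 to records with nights < 2
  - 1 records get bonus of 10
  - Of these, 1 records then exceed 7 and get capped
Step 2: Apply rule 2 to records with nights > 7
  - 0 records (original) are capped
Step 3: Calculate final sum = 54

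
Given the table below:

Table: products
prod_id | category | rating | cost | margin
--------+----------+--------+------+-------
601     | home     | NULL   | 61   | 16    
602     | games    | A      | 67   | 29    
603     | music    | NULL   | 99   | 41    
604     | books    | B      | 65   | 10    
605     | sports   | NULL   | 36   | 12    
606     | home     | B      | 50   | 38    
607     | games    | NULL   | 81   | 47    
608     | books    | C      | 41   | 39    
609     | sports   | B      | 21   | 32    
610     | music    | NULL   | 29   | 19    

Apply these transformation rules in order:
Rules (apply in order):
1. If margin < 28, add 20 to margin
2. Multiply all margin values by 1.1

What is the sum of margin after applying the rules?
399.3

Step 1: Apply Rule 1 - Add 20 to records with margin < 28
  - 4 records affected: 57 + (4 × 20) = 137
  - Unaffected records: 226
  - Sum after Rule 1: 363
Step 2: Apply Rule 2 - Multiply all by 1.1
  - 363 × 1.1 = 399.3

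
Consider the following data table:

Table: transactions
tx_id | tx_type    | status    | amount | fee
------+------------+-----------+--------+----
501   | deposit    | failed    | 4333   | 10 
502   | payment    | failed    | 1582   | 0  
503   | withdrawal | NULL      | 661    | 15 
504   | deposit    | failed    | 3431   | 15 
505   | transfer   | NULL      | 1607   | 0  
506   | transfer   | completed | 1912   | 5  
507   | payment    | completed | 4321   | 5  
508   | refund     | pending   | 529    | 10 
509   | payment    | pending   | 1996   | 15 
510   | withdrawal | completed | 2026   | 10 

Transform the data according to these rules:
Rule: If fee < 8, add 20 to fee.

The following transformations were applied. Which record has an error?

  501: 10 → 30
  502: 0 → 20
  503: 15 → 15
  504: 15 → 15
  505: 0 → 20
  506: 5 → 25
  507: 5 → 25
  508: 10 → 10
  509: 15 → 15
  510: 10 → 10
Record 501 has an error. The correct transformed value should be 10, not 30.

Step 1: Check each record against the rule
Step 2: Record 501 has fee = 10
Step 3: Since 10 >= 8, the bonus should not have been applied
Step 4: Correct value = 10, but claimed value = 30
Conclusion: Record 501 has the error.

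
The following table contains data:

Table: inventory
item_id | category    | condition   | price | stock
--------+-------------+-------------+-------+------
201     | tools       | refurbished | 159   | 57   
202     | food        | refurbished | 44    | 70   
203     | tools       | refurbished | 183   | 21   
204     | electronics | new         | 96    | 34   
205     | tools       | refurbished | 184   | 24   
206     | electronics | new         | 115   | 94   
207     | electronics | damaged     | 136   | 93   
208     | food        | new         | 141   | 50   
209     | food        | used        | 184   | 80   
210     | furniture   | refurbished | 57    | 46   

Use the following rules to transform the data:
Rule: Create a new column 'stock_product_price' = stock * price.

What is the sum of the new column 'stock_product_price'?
71516

Step 1: For each record, compute stock * price
Example calculations:
  57 * 159 = 9063
  70 * 44 = 3080
  21 * 183 = 3843
  ...
Step 2: Sum all derived values
Step 3: Total = 71516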